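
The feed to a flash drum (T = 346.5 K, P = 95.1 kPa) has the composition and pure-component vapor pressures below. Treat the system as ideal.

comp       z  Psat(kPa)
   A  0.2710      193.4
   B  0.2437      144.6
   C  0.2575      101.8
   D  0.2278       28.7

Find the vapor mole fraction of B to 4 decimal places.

y_B = 0.2794

Raoult's law: Kᵢ = Pᵢˢᵃᵗ/P = Pᵢˢᵃᵗ/95.1.
  K_A = 193.4/95.1 = 2.033649, K_B = 144.6/95.1 = 1.520505, K_C = 101.8/95.1 = 1.070452, K_D = 28.7/95.1 = 0.301788
Material balance + equilibrium reduce to Σ zᵢ(Kᵢ−1)/(1+ψ(Kᵢ−1)) = 0.
Check two-phase: ΣzᵢKᵢ = 1.2661 > 1 and Σzᵢ/Kᵢ = 1.2889 > 1, so g(0) = 0.2661 > 0 and g(1) = -0.2889 < 0.
Iterate (Newton) starting at ψ = 0.5:
  ψ = 0.5000: g = 0.05849, g' = -0.4307 → ψ = 0.6358
  ψ = 0.6358: g = -0.00432, g' = -0.5030 → ψ = 0.6272
  ψ = 0.6272: g = -0.00003, g' = -0.4968 → ψ = 0.6271
Converged at ψ = 0.6271.
Compositions from xᵢ = zᵢ/(1+ψ(Kᵢ−1)), yᵢ = Kᵢxᵢ:
  A: x = 0.1644, y = 0.3344
  B: x = 0.1837, y = 0.2794
  C: x = 0.2466, y = 0.2640
  D: x = 0.4053, y = 0.1223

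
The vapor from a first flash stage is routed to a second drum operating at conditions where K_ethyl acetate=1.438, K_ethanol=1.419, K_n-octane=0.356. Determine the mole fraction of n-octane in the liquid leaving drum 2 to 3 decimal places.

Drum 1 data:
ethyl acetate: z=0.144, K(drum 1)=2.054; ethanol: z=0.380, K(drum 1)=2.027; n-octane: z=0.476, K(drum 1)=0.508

Drum 1:
Newton iteration, ψ₁⁰ = 0.45:
  ψ₁ = 0.450: g = 0.0691, g' = -0.451 → ψ₁ = 0.603
  ψ₁ = 0.603: g = 0.0008, g' = -0.446 → ψ₁ = 0.605
Converged at ψ₁ = 0.605.
Drum-1 compositions:
  ethyl acetate: x = 0.088, y = 0.181
  ethanol: x = 0.234, y = 0.475
  n-octane: x = 0.678, y = 0.344
Drum-2 feed = drum-1 vapor: z₂ = (0.1806, 0.4751, 0.3443).
Drum 2:
Rachford–Rice: g(ψ₂) = Σ zᵢ(Kᵢ−1)/(1+ψ₂(Kᵢ−1)) = 0.
g(0) = ΣzᵢKᵢ − 1 = 0.056 and g(1) = 1 − Σzᵢ/Kᵢ = -0.427, so a root lies in (0, 1).
Newton–Raphson from ψ₂ = 0.36:
  ψ₂ = 0.360: g = -0.0473, g' = -0.331 → ψ₂ = 0.217
  ψ₂ = 0.217: g = -0.0030, g' = -0.292 → ψ₂ = 0.207
Converged at ψ₂ = 0.207.
  ethyl acetate: x = 0.166, y = 0.238
  ethanol: x = 0.437, y = 0.620
  n-octane: x = 0.397, y = 0.141

x_n-octane (drum 2) = 0.397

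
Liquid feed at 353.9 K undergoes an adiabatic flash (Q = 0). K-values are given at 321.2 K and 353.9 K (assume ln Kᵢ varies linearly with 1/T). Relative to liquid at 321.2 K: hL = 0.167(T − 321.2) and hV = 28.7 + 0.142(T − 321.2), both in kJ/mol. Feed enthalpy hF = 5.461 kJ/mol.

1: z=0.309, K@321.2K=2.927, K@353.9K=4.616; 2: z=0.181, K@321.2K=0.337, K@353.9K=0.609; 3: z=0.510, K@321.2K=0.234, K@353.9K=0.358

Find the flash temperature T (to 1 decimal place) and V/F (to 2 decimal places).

Adiabatic flash: solve Rachford–Rice at each trial T, then check hF = ψ·hV(T) + (1−ψ)·hL(T).
  T = 321.2 K: K = (2.927, 0.337, 0.234), RR gives ψ = 0.059, H_out = 1.707 kJ/mol
  T = 353.9 K: K = (4.616, 0.609, 0.358), RR gives ψ = 0.341, H_out = 14.958 kJ/mol
  T = 337.5 K: K = (3.714, 0.459, 0.292), RR gives ψ = 0.210, H_out = 8.658 kJ/mol
  T = 329.4 K: K = (3.309, 0.395, 0.262), RR gives ψ = 0.140, H_out = 5.362 kJ/mol
  T = 333.4 K: K = (3.506, 0.426, 0.277), RR gives ψ = 0.175, H_out = 7.018 kJ/mol
  T = 331.4 K: K = (3.407, 0.410, 0.270), RR gives ψ = 0.158, H_out = 6.198 kJ/mol
Linear interpolation between T = 329.4 (H_out = 5.362) and T = 331.4 (H_out = 6.198) on hF = 5.461 gives T ≈ 329.6 K, at which ψ = 0.14.

T = 329.6 K, V/F = 0.14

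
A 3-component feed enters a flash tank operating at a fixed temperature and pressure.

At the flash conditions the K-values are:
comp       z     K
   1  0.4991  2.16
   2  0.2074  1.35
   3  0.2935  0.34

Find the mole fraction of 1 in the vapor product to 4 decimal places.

Rachford–Rice: g(ψ) = Σ zᵢ(Kᵢ−1)/(1+ψ(Kᵢ−1)) = 0.
Check two-phase: ΣzᵢKᵢ = 1.4578 > 1 and Σzᵢ/Kᵢ = 1.2479 > 1, so g(0) = 0.4578 > 0 and g(1) = -0.2479 < 0.
Newton iteration, ψ⁰ = 0.51:
  ψ = 0.5100: g = 0.13336, g' = -0.5739 → ψ = 0.7424
  ψ = 0.7424: g = -0.01110, g' = -0.7014 → ψ = 0.7265
  ψ = 0.7265: g = -0.00012, g' = -0.6858 → ψ = 0.7264
Converged at ψ = 0.7264.
Compositions from xᵢ = zᵢ/(1+ψ(Kᵢ−1)), yᵢ = Kᵢxᵢ:
  1: x = 0.2709, y = 0.5851
  2: x = 0.1654, y = 0.2232
  3: x = 0.5638, y = 0.1917

y_1 = 0.5851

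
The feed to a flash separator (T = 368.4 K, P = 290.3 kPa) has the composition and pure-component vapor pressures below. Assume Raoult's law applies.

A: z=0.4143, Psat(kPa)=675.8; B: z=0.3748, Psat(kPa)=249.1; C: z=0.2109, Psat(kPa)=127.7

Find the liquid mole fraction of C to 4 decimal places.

x_C = 0.3751

Raoult's law: Kᵢ = Pᵢˢᵃᵗ/P = Pᵢˢᵃᵗ/290.3.
  K_A = 675.8/290.3 = 2.327937, K_B = 249.1/290.3 = 0.858078, K_C = 127.7/290.3 = 0.439890
Newton iteration, ψ⁰ = 0.5:
  ψ = 0.5000: g = 0.10930, g' = -0.4003 → ψ = 0.7731
  ψ = 0.7731: g = 0.00339, g' = -0.3932 → ψ = 0.7817
Converged at ψ = 0.7817.
Compositions from xᵢ = zᵢ/(1+ψ(Kᵢ−1)), yᵢ = Kᵢxᵢ:
  A: x = 0.2033, y = 0.4732
  B: x = 0.4216, y = 0.3617
  C: x = 0.3751, y = 0.1650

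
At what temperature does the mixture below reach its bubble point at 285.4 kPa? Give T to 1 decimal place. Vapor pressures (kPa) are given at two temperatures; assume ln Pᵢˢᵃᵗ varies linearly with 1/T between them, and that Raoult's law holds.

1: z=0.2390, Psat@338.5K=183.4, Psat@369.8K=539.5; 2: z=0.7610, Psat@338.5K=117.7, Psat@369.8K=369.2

T = 359.1 K

Bubble-point temperature: ΣzᵢPᵢˢᵃᵗ(T) = P. Interpolate ln Pᵢˢᵃᵗ = aᵢ + bᵢ/T.
  T = 338.5 K: ΣzᵢPᵢˢᵃᵗ = 133.40 kPa
  T = 369.8 K: ΣzᵢPᵢˢᵃᵗ = 409.90 kPa
  T = 354.1 K: ΣzᵢPᵢˢᵃᵗ = 239.26 kPa
  T = 362.0 K: ΣzᵢPᵢˢᵃᵗ = 315.53 kPa
  T = 358.1 K: ΣzᵢPᵢˢᵃᵗ = 275.66 kPa
  T = 360.1 K: ΣzᵢPᵢˢᵃᵗ = 295.54 kPa
Interpolating between 358.1 K and 360.1 K gives T ≈ 359.1 K.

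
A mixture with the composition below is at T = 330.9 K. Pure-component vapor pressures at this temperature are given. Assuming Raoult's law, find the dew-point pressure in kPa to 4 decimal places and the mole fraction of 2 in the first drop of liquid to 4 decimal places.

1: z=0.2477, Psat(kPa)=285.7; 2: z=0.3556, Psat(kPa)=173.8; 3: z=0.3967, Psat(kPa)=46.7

At the dew point ψ → 1, so Σzᵢ/Kᵢ = 1 with Kᵢ = Pᵢˢᵃᵗ/P ⇒ 1/P = Σzᵢ/Pᵢˢᵃᵗ.
1/P = 0.2477/285.7 + 0.3556/173.8 + 0.3967/46.7 = 0.0114077 ⇒ P = 87.6603 kPa
xᵢ = zᵢP/Pᵢˢᵃᵗ ⇒ x_2 = 0.3556·87.6603/173.8 = 0.1794

Pdew = 87.6603 kPa, x_2 = 0.1794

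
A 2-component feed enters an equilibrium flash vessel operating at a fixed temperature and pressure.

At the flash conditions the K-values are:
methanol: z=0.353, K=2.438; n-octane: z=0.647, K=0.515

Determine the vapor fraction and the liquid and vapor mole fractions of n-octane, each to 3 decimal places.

ψ = 0.278, x_n-octane = 0.748, y_n-octane = 0.385

Material balance + equilibrium reduce to Σ zᵢ(Kᵢ−1)/(1+ψ(Kᵢ−1)) = 0.
Feasibility: ΣzᵢKᵢ = 1.194, Σzᵢ/Kᵢ = 1.401 — both > 1, two phases present.
Binary case is linear: z₁(K₁−1)(1+ψ(K₂−1)) + z₂(K₂−1)(1+ψ(K₁−1)) = 0
⇒ ψ = [z₁(K₁−1)+z₂(K₂−1)] / [−(K₁−1)(K₂−1)] = 0.1938/0.6974 = 0.278
Compositions from xᵢ = zᵢ/(1+ψ(Kᵢ−1)), yᵢ = Kᵢxᵢ:
  methanol: x = 0.252, y = 0.615
  n-octane: x = 0.748, y = 0.385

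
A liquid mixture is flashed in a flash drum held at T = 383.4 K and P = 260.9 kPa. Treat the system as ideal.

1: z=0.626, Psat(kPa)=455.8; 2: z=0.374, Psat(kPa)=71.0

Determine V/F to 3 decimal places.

Raoult's law: Kᵢ = Pᵢˢᵃᵗ/P = Pᵢˢᵃᵗ/260.9.
  K_1 = 455.8/260.9 = 1.74703, K_2 = 71.0/260.9 = 0.27213
Binary case is linear: z₁(K₁−1)(1+V/F(K₂−1)) + z₂(K₂−1)(1+V/F(K₁−1)) = 0
⇒ V/F = [z₁(K₁−1)+z₂(K₂−1)] / [−(K₁−1)(K₂−1)] = 0.1954/0.5437 = 0.359

V/F = 0.359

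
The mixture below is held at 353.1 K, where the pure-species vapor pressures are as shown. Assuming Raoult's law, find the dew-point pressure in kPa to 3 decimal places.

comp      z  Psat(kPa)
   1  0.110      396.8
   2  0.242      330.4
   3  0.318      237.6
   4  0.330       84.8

Pdew = 160.268 kPa

At the dew point ψ → 1, so Σzᵢ/Kᵢ = 1 with Kᵢ = Pᵢˢᵃᵗ/P ⇒ 1/P = Σzᵢ/Pᵢˢᵃᵗ.
1/P = 0.110/396.8 + 0.242/330.4 + 0.318/237.6 + 0.330/84.8 = 0.006240 ⇒ P = 160.268 kPa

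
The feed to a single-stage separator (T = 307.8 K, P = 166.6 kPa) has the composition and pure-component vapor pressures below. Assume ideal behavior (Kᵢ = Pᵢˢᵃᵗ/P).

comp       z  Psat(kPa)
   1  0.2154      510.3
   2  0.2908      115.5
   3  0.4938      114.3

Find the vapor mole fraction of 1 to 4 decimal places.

y_1 = 0.4016

Raoult's law: Kᵢ = Pᵢˢᵃᵗ/P = Pᵢˢᵃᵗ/166.6.
  K_1 = 510.3/166.6 = 3.063025, K_2 = 115.5/166.6 = 0.693277, K_3 = 114.3/166.6 = 0.686074
Iterate (Newton) starting at β = 0.5:
  β = 0.5000: g = -0.07049, g' = -0.3288 → β = 0.2856
  β = 0.2856: g = 0.01158, g' = -0.4546 → β = 0.3111
  β = 0.3111: g = 0.00028, g' = -0.4333 → β = 0.3117
Converged at β = 0.3117.
Compositions from xᵢ = zᵢ/(1+β(Kᵢ−1)), yᵢ = Kᵢxᵢ:
  1: x = 0.1311, y = 0.4016
  2: x = 0.3215, y = 0.2229
  3: x = 0.5474, y = 0.3755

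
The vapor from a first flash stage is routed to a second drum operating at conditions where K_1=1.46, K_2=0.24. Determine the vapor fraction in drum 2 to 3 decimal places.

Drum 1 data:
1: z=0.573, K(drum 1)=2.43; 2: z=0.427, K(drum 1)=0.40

V/F (drum 2) = 0.332

Drum 1:
Material balance + equilibrium reduce to Σ zᵢ(Kᵢ−1)/(1+ψ₁(Kᵢ−1)) = 0.
Feasibility: ΣzᵢKᵢ = 1.563, Σzᵢ/Kᵢ = 1.303 — both > 1, two phases present.
Newton–Raphson from ψ₁ = 0.34:
  ψ₁ = 0.340: g = 0.2295, g' = -0.773 → ψ₁ = 0.637
  ψ₁ = 0.637: g = 0.0142, g' = -0.724 → ψ₁ = 0.656
Converged at ψ₁ = 0.656.
Drum-1 compositions:
  1: x = 0.296, y = 0.718
  2: x = 0.704, y = 0.282
Drum-2 feed = drum-1 vapor: z₂ = (0.7182, 0.2818).
Drum 2:
Iterate (Newton) starting at ψ₂ = 0.58:
  ψ₂ = 0.580: g = -0.1222, g' = -0.615 → ψ₂ = 0.381
  ψ₂ = 0.381: g = -0.0205, g' = -0.433 → ψ₂ = 0.334
  ψ₂ = 0.334: g = -0.0006, g' = -0.407 → ψ₂ = 0.332
Converged at ψ₂ = 0.332.
  1: x = 0.623, y = 0.910
  2: x = 0.377, y = 0.090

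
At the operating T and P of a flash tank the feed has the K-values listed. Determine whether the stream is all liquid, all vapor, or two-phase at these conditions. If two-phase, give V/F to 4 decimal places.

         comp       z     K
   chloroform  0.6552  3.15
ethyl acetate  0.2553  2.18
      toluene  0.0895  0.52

all vapor

ΣzᵢKᵢ = 2.6670; Σzᵢ/Kᵢ = 0.4972.
Since Σzᵢ/Kᵢ < 1 the mixture is above its dew point — single vapor phase.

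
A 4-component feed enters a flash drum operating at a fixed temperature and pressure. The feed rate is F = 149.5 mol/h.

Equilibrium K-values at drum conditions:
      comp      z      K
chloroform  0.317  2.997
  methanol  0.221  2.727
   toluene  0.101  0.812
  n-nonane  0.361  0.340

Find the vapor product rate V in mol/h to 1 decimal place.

V = 100.0 mol/h

Iterate (Newton) starting at ψ = 0.45:
  ψ = 0.450: g = 0.1885, g' = -0.882 → ψ = 0.664
  ψ = 0.664: g = 0.0043, g' = -0.880 → ψ = 0.669
Converged at ψ = 0.669.
Then V = ψ·F = 0.6687·149.5 = 100.0 mol/h and L = F − V = 49.5 mol/h.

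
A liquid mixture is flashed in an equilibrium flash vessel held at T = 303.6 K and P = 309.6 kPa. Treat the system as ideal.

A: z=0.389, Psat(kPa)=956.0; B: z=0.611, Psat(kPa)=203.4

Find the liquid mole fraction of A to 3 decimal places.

x_A = 0.141

Raoult's law: Kᵢ = Pᵢˢᵃᵗ/P = Pᵢˢᵃᵗ/309.6.
  K_A = 956.0/309.6 = 3.08786, K_B = 203.4/309.6 = 0.65698
Let ψ = V/F and solve Σ zᵢ(Kᵢ−1)/(1+ψ(Kᵢ−1)) = 0.
Check two-phase: ΣzᵢKᵢ = 1.603 > 1 and Σzᵢ/Kᵢ = 1.056 > 1, so g(0) = 0.603 > 0 and g(1) = -0.056 < 0.
Binary case is linear: z₁(K₁−1)(1+ψ(K₂−1)) + z₂(K₂−1)(1+ψ(K₁−1)) = 0
⇒ ψ = [z₁(K₁−1)+z₂(K₂−1)] / [−(K₁−1)(K₂−1)] = 0.6026/0.7162 = 0.841
Compositions from xᵢ = zᵢ/(1+ψ(Kᵢ−1)), yᵢ = Kᵢxᵢ:
  A: x = 0.141, y = 0.436
  B: x = 0.859, y = 0.564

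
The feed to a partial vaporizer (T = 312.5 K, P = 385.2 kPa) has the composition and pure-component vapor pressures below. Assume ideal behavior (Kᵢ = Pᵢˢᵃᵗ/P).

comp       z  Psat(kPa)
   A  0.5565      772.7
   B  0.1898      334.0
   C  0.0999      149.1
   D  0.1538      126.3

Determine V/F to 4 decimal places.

Raoult's law: Kᵢ = Pᵢˢᵃᵗ/P = Pᵢˢᵃᵗ/385.2.
  K_A = 772.7/385.2 = 2.005971, K_B = 334.0/385.2 = 0.867082, K_C = 149.1/385.2 = 0.387072, K_D = 126.3/385.2 = 0.327882
Material balance + equilibrium reduce to Σ zᵢ(Kᵢ−1)/(1+V/F(Kᵢ−1)) = 0.
Check two-phase: ΣzᵢKᵢ = 1.3700 > 1 and Σzᵢ/Kᵢ = 1.2235 > 1, so g(0) = 0.3700 > 0 and g(1) = -0.2235 < 0.
Newton iteration, V/F⁰ = 0.54:
  V/F = 0.5400: g = 0.08179, g' = -0.4954 → V/F = 0.7051
  V/F = 0.7051: g = -0.00465, g' = -0.5643 → V/F = 0.6969
  V/F = 0.6969: g = -0.00002, g' = -0.5589 → V/F = 0.6968
Converged at V/F = 0.6968.

V/F = 0.6968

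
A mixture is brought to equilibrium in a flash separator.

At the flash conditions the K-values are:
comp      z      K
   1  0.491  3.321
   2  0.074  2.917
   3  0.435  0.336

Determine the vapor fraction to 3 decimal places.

Rachford–Rice: g(ψ) = Σ zᵢ(Kᵢ−1)/(1+ψ(Kᵢ−1)) = 0.
Check two-phase: ΣzᵢKᵢ = 1.993 > 1 and Σzᵢ/Kᵢ = 1.468 > 1, so g(0) = 0.993 > 0 and g(1) = -0.468 < 0.
Newton–Raphson from ψ = 0.5:
  ψ = 0.500: g = 0.1675, g' = -1.067 → ψ = 0.657
  ψ = 0.657: g = 0.0018, g' = -1.072 → ψ = 0.659
Converged at ψ = 0.659.

ψ = 0.659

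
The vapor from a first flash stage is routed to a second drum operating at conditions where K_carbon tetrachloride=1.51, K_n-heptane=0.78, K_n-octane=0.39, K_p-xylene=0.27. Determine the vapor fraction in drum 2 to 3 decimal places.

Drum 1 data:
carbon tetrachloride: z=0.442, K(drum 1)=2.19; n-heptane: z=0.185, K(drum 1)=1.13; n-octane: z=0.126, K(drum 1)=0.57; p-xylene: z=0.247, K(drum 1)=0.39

V/F (drum 2) = 0.223

Drum 1:
Newton iteration, ψ₁⁰ = 0.49:
  ψ₁ = 0.490: g = 0.0713, g' = -0.477 → ψ₁ = 0.640
  ψ₁ = 0.640: g = -0.0009, g' = -0.496 → ψ₁ = 0.638
Converged at ψ₁ = 0.638.
Drum-1 compositions:
  carbon tetrachloride: x = 0.251, y = 0.550
  n-heptane: x = 0.171, y = 0.193
  n-octane: x = 0.174, y = 0.099
  p-xylene: x = 0.404, y = 0.158
Drum-2 feed = drum-1 vapor: z₂ = (0.5503, 0.1930, 0.0990, 0.1577).
Drum 2:
Iterate (Newton) starting at ψ₂ = 0.5:
  ψ₂ = 0.500: g = -0.0922, g' = -0.387 → ψ₂ = 0.262
  ψ₂ = 0.262: g = -0.0116, g' = -0.303 → ψ₂ = 0.224
  ψ₂ = 0.224: g = -0.0001, g' = -0.295 → ψ₂ = 0.223
Converged at ψ₂ = 0.223.
  carbon tetrachloride: x = 0.494, y = 0.746
  n-heptane: x = 0.203, y = 0.158
  n-octane: x = 0.115, y = 0.045
  p-xylene: x = 0.188, y = 0.051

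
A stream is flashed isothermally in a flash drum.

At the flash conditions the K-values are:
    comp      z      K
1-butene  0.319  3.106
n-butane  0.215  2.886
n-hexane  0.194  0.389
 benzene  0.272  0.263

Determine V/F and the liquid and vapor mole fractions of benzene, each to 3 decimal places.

Material balance + equilibrium reduce to Σ zᵢ(Kᵢ−1)/(1+V/F(Kᵢ−1)) = 0.
Feasibility: ΣzᵢKᵢ = 1.758, Σzᵢ/Kᵢ = 1.710 — both > 1, two phases present.
Newton iteration, V/F⁰ = 0.5:
  V/F = 0.500: g = 0.0478, g' = -1.059 → V/F = 0.545
Converged at V/F = 0.545.
Compositions from xᵢ = zᵢ/(1+V/F(Kᵢ−1)), yᵢ = Kᵢxᵢ:
  1-butene: x = 0.149, y = 0.461
  n-butane: x = 0.106, y = 0.306
  n-hexane: x = 0.291, y = 0.113
  benzene: x = 0.455, y = 0.120

V/F = 0.545, x_benzene = 0.455, y_benzene = 0.120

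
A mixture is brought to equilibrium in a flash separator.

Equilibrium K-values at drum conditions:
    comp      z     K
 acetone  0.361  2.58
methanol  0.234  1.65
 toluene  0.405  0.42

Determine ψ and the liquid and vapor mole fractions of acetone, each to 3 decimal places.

ψ = 0.668, x_acetone = 0.176, y_acetone = 0.453

Material balance + equilibrium reduce to Σ zᵢ(Kᵢ−1)/(1+ψ(Kᵢ−1)) = 0.
Feasibility: ΣzᵢKᵢ = 1.488, Σzᵢ/Kᵢ = 1.246 — both > 1, two phases present.
Iterate (Newton) starting at ψ = 0.48:
  ψ = 0.480: g = 0.1148, g' = -0.611 → ψ = 0.668
Converged at ψ = 0.668.
Compositions from xᵢ = zᵢ/(1+ψ(Kᵢ−1)), yᵢ = Kᵢxᵢ:
  acetone: x = 0.176, y = 0.453
  methanol: x = 0.163, y = 0.269
  toluene: x = 0.661, y = 0.278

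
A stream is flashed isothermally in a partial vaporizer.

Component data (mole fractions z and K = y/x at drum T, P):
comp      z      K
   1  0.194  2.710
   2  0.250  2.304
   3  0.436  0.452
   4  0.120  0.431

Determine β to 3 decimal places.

Material balance + equilibrium reduce to Σ zᵢ(Kᵢ−1)/(1+β(Kᵢ−1)) = 0.
g(0) = ΣzᵢKᵢ − 1 = 0.351 and g(1) = 1 − Σzᵢ/Kᵢ = -0.423, so a root lies in (0, 1).
Iterate (Newton) starting at β = 0.37:
  β = 0.370: g = 0.0369, g' = -0.675 → β = 0.425
  β = 0.425: g = 0.0005, g' = -0.656 → β = 0.426
Converged at β = 0.426.

β = 0.426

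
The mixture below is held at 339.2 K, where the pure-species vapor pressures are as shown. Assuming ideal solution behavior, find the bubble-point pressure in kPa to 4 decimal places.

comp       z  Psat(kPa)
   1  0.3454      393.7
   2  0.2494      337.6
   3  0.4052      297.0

Pbub = 340.5258 kPa

At the bubble point ψ → 0, so ΣzᵢKᵢ = 1 with Kᵢ = Pᵢˢᵃᵗ/P ⇒ P = ΣzᵢPᵢˢᵃᵗ.
P = 0.3454·393.7 + 0.2494·337.6 + 0.4052·297.0 = 340.5258 kPa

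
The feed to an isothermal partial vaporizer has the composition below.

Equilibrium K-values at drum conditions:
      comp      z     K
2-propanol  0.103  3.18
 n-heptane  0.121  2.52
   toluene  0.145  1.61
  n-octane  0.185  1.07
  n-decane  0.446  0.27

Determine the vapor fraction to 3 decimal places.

ψ = 0.210

Let ψ = V/F and solve Σ zᵢ(Kᵢ−1)/(1+ψ(Kᵢ−1)) = 0.
Feasibility: ΣzᵢKᵢ = 1.184, Σzᵢ/Kᵢ = 1.995 — both > 1, two phases present.
Newton–Raphson from ψ = 0.55:
  ψ = 0.550: g = -0.2630, g' = -0.879 → ψ = 0.251
  ψ = 0.251: g = -0.0307, g' = -0.749 → ψ = 0.210
Converged at ψ = 0.210.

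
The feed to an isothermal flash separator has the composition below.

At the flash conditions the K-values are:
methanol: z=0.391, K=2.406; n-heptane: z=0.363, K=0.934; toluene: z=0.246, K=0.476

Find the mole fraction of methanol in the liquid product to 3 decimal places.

Material balance + equilibrium reduce to Σ zᵢ(Kᵢ−1)/(1+ψ(Kᵢ−1)) = 0.
Check two-phase: ΣzᵢKᵢ = 1.397 > 1 and Σzᵢ/Kᵢ = 1.068 > 1, so g(0) = 0.397 > 0 and g(1) = -0.068 < 0.
Newton–Raphson from ψ = 0.67:
  ψ = 0.670: g = 0.0594, g' = -0.367 → ψ = 0.832
  ψ = 0.832: g = -0.0004, g' = -0.378 → ψ = 0.831
Converged at ψ = 0.831.
Compositions from xᵢ = zᵢ/(1+ψ(Kᵢ−1)), yᵢ = Kᵢxᵢ:
  methanol: x = 0.180, y = 0.434
  n-heptane: x = 0.384, y = 0.359
  toluene: x = 0.436, y = 0.207

x_methanol = 0.180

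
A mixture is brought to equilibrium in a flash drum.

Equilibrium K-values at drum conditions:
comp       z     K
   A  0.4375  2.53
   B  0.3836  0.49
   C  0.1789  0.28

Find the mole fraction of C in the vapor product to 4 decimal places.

y_C = 0.0693

Rachford–Rice: g(ψ) = Σ zᵢ(Kᵢ−1)/(1+ψ(Kᵢ−1)) = 0.
Check two-phase: ΣzᵢKᵢ = 1.3449 > 1 and Σzᵢ/Kᵢ = 1.5947 > 1, so g(0) = 0.3449 > 0 and g(1) = -0.5947 < 0.
Iterate (Newton) starting at ψ = 0.52:
  ψ = 0.5200: g = -0.09935, g' = -0.7394 → ψ = 0.3856
  ψ = 0.3856: g = -0.00086, g' = -0.7374 → ψ = 0.3845
Converged at ψ = 0.3845.
Compositions from xᵢ = zᵢ/(1+ψ(Kᵢ−1)), yᵢ = Kᵢxᵢ:
  A: x = 0.2755, y = 0.6969
  B: x = 0.4772, y = 0.2338
  C: x = 0.2474, y = 0.0693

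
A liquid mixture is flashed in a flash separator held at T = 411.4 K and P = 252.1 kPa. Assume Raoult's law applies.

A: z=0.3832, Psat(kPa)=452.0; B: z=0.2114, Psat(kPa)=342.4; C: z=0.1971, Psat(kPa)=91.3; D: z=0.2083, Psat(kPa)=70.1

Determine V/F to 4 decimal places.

V/F = 0.2285

Raoult's law: Kᵢ = Pᵢˢᵃᵗ/P = Pᵢˢᵃᵗ/252.1.
  K_A = 452.0/252.1 = 1.792939, K_B = 342.4/252.1 = 1.358191, K_C = 91.3/252.1 = 0.362158, K_D = 70.1/252.1 = 0.278064
Material balance + equilibrium reduce to Σ zᵢ(Kᵢ−1)/(1+V/F(Kᵢ−1)) = 0.
Feasibility: ΣzᵢKᵢ = 1.1035, Σzᵢ/Kᵢ = 1.6627 — both > 1, two phases present.
Newton iteration, V/F⁰ = 0.59:
  V/F = 0.5900: g = -0.19402, g' = -0.6659 → V/F = 0.2986
  V/F = 0.2986: g = -0.03293, g' = -0.4785 → V/F = 0.2298
  V/F = 0.2298: g = -0.00062, g' = -0.4617 → V/F = 0.2285
Converged at V/F = 0.2285.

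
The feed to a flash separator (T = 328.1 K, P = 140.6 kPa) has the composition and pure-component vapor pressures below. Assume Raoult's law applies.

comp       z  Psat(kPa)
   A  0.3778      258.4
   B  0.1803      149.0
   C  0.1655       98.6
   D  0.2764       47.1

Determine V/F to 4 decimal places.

V/F = 0.2458

Raoult's law: Kᵢ = Pᵢˢᵃᵗ/P = Pᵢˢᵃᵗ/140.6.
  K_A = 258.4/140.6 = 1.837838, K_B = 149.0/140.6 = 1.059744, K_C = 98.6/140.6 = 0.701280, K_D = 47.1/140.6 = 0.334993
Rachford–Rice: g(V/F) = Σ zᵢ(Kᵢ−1)/(1+V/F(Kᵢ−1)) = 0.
g(0) = ΣzᵢKᵢ − 1 = 0.0941 and g(1) = 1 − Σzᵢ/Kᵢ = -0.4368, so a root lies in (0, 1).
Newton iteration, V/F⁰ = 0.5:
  V/F = 0.5000: g = -0.09995, g' = -0.4271 → V/F = 0.2660
  V/F = 0.2660: g = -0.00756, g' = -0.3758 → V/F = 0.2459
  V/F = 0.2459: g = -0.00001, g' = -0.3749 → V/F = 0.2458
Converged at V/F = 0.2458.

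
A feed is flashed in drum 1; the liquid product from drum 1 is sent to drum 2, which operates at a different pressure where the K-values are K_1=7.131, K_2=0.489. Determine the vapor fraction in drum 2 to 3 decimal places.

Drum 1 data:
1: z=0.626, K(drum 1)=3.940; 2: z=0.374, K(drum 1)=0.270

V/F (drum 2) = 0.259

Drum 1:
Binary case is linear: z₁(K₁−1)(1+ψ₁(K₂−1)) + z₂(K₂−1)(1+ψ₁(K₁−1)) = 0
⇒ ψ₁ = [z₁(K₁−1)+z₂(K₂−1)] / [−(K₁−1)(K₂−1)] = 1.5674/2.1462 = 0.730
Drum-1 compositions:
  1: x = 0.199, y = 0.784
  2: x = 0.801, y = 0.216
Drum-2 feed = drum-1 liquid: z₂ = (0.1989, 0.8011).
Drum 2:
Material balance + equilibrium reduce to Σ zᵢ(Kᵢ−1)/(1+ψ₂(Kᵢ−1)) = 0.
g(0) = ΣzᵢKᵢ − 1 = 0.810 and g(1) = 1 − Σzᵢ/Kᵢ = -0.666, so a root lies in (0, 1).
Newton–Raphson from ψ₂ = 0.53:
  ψ₂ = 0.530: g = -0.2744, g' = -0.807 → ψ₂ = 0.190
  ψ₂ = 0.190: g = 0.1097, g' = -1.851 → ψ₂ = 0.249
  ψ₂ = 0.249: g = 0.0130, g' = -1.444 → ψ₂ = 0.258
  ψ₂ = 0.258: g = 0.0002, g' = -1.397 → ψ₂ = 0.259
Converged at ψ₂ = 0.259.
  1: x = 0.077, y = 0.549
  2: x = 0.923, y = 0.451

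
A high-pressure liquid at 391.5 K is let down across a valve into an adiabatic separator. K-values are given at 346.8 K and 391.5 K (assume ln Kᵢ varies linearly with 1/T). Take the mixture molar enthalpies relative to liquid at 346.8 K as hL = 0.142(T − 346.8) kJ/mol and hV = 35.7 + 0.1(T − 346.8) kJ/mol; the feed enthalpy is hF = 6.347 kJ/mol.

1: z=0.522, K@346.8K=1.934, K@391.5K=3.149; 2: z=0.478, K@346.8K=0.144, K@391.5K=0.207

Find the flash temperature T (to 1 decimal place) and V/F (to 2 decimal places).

T = 351.6 K, V/F = 0.16

Adiabatic flash: solve Rachford–Rice at each trial T, then check hF = ψ·hV(T) + (1−ψ)·hL(T).
  T = 346.8 K: K = (1.934, 0.144), RR gives ψ = 0.098, H_out = 3.500 kJ/mol
  T = 391.5 K: K = (3.149, 0.207), RR gives ψ = 0.436, H_out = 21.088 kJ/mol
  T = 369.1 K: K = (2.503, 0.174), RR gives ψ = 0.314, H_out = 14.094 kJ/mol
  T = 358.0 K: K = (2.210, 0.159), RR gives ψ = 0.226, H_out = 9.546 kJ/mol
  T = 352.4 K: K = (2.070, 0.151), RR gives ψ = 0.168, H_out = 6.766 kJ/mol
  T = 349.6 K: K = (2.001, 0.148), RR gives ψ = 0.135, H_out = 5.204 kJ/mol
  T = 351.0 K: K = (2.035, 0.150), RR gives ψ = 0.152, H_out = 6.001 kJ/mol
Linear interpolation between T = 351.0 (H_out = 6.001) and T = 352.4 (H_out = 6.766) on hF = 6.347 gives T ≈ 351.6 K, at which ψ = 0.16.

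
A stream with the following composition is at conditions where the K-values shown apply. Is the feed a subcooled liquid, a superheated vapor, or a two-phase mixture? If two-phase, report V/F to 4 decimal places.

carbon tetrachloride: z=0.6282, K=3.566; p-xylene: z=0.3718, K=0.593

superheated vapor

ΣzᵢKᵢ = 2.4606; Σzᵢ/Kᵢ = 0.8031.
Since Σzᵢ/Kᵢ < 1 the mixture is above its dew point — single vapor phase.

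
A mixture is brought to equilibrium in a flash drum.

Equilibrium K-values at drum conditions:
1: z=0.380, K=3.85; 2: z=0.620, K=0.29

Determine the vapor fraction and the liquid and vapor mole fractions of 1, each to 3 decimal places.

Binary case is linear: z₁(K₁−1)(1+ψ(K₂−1)) + z₂(K₂−1)(1+ψ(K₁−1)) = 0
⇒ ψ = [z₁(K₁−1)+z₂(K₂−1)] / [−(K₁−1)(K₂−1)] = 0.6428/2.0235 = 0.318
Compositions from xᵢ = zᵢ/(1+ψ(Kᵢ−1)), yᵢ = Kᵢxᵢ:
  1: x = 0.199, y = 0.768
  2: x = 0.801, y = 0.232

ψ = 0.318, x_1 = 0.199, y_1 = 0.768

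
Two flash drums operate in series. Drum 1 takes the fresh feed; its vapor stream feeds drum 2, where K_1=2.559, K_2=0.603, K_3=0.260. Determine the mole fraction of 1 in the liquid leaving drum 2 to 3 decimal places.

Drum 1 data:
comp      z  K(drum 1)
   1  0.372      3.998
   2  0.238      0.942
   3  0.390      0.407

Drum 1:
Material balance + equilibrium reduce to Σ zᵢ(Kᵢ−1)/(1+ψ₁(Kᵢ−1)) = 0.
g(0) = ΣzᵢKᵢ − 1 = 0.870 and g(1) = 1 − Σzᵢ/Kᵢ = -0.304, so a root lies in (0, 1).
Newton iteration, ψ₁⁰ = 0.68:
  ψ₁ = 0.680: g = -0.0349, g' = -0.748 → ψ₁ = 0.633
Converged at ψ₁ = 0.633.
Drum-1 compositions:
  1: x = 0.128, y = 0.513
  2: x = 0.247, y = 0.233
  3: x = 0.625, y = 0.254
Drum-2 feed = drum-1 vapor: z₂ = (0.5130, 0.2327, 0.2542).
Drum 2:
Material balance + equilibrium reduce to Σ zᵢ(Kᵢ−1)/(1+ψ₂(Kᵢ−1)) = 0.
Check two-phase: ΣzᵢKᵢ = 1.519 > 1 and Σzᵢ/Kᵢ = 1.564 > 1, so g(0) = 0.519 > 0 and g(1) = -0.564 < 0.
Newton–Raphson from ψ₂ = 0.5:
  ψ₂ = 0.500: g = 0.0356, g' = -0.802 → ψ₂ = 0.544
Converged at ψ₂ = 0.544.
  1: x = 0.278, y = 0.710
  2: x = 0.297, y = 0.179
  3: x = 0.426, y = 0.111

x_1 (drum 2) = 0.278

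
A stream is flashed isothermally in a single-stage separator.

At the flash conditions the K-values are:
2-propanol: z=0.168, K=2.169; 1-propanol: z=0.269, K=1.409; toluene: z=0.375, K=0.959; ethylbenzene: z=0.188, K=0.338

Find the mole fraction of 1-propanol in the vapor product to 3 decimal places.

Material balance + equilibrium reduce to Σ zᵢ(Kᵢ−1)/(1+V/F(Kᵢ−1)) = 0.
g(0) = ΣzᵢKᵢ − 1 = 0.167 and g(1) = 1 − Σzᵢ/Kᵢ = -0.216, so a root lies in (0, 1).
Newton iteration, V/F⁰ = 0.5:
  V/F = 0.500: g = 0.0136, g' = -0.307 → V/F = 0.544
  V/F = 0.544: g = -0.0002, g' = -0.318 → V/F = 0.543
Converged at V/F = 0.543.
Compositions from xᵢ = zᵢ/(1+V/F(Kᵢ−1)), yᵢ = Kᵢxᵢ:
  2-propanol: x = 0.103, y = 0.223
  1-propanol: x = 0.220, y = 0.310
  toluene: x = 0.384, y = 0.368
  ethylbenzene: x = 0.294, y = 0.099

y_1-propanol = 0.310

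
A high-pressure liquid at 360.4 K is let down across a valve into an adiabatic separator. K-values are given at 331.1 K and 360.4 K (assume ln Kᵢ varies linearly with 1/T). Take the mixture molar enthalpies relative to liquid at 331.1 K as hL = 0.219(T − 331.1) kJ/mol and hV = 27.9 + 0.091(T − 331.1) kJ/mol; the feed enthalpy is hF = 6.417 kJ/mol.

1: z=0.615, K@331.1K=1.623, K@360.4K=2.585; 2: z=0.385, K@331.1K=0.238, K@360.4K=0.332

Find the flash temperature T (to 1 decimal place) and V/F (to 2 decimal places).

Adiabatic flash: solve Rachford–Rice at each trial T, then check hF = ψ·hV(T) + (1−ψ)·hL(T).
  T = 331.1 K: K = (1.623, 0.238), RR gives ψ = 0.189, H_out = 5.276 kJ/mol
  T = 360.4 K: K = (2.585, 0.332), RR gives ψ = 0.678, H_out = 22.784 kJ/mol
  T = 345.8 K: K = (2.070, 0.283), RR gives ψ = 0.498, H_out = 16.184 kJ/mol
  T = 338.5 K: K = (1.839, 0.260), RR gives ψ = 0.373, H_out = 11.667 kJ/mol
  T = 334.8 K: K = (1.729, 0.249), RR gives ψ = 0.291, H_out = 8.786 kJ/mol
  T = 333.0 K: K = (1.677, 0.244), RR gives ψ = 0.244, H_out = 7.173 kJ/mol
Linear interpolation between T = 331.1 (H_out = 5.276) and T = 333.0 (H_out = 7.173) on hF = 6.417 gives T ≈ 332.2 K, at which ψ = 0.22.

T = 332.2 K, V/F = 0.22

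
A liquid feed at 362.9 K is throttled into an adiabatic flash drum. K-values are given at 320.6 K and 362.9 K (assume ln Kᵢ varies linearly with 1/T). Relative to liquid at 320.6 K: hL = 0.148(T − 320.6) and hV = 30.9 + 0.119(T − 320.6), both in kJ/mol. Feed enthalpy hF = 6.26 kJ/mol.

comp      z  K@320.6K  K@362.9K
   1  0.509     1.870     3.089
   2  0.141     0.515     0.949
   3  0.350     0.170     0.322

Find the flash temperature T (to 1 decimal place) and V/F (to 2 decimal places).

T = 323.8 K, V/F = 0.19

Adiabatic flash: solve Rachford–Rice at each trial T, then check hF = ψ·hV(T) + (1−ψ)·hL(T).
  T = 320.6 K: K = (1.870, 0.515, 0.170), RR gives ψ = 0.129, H_out = 3.980 kJ/mol
  T = 362.9 K: K = (3.089, 0.949, 0.322), RR gives ψ = 0.671, H_out = 26.168 kJ/mol
  T = 341.8 K: K = (2.442, 0.713, 0.239), RR gives ψ = 0.443, H_out = 16.541 kJ/mol
  T = 331.2 K: K = (2.146, 0.609, 0.203), RR gives ψ = 0.306, H_out = 10.937 kJ/mol
  T = 325.9 K: K = (2.006, 0.561, 0.186), RR gives ψ = 0.225, H_out = 7.696 kJ/mol
  T = 323.2 K: K = (1.936, 0.537, 0.178), RR gives ψ = 0.178, H_out = 5.874 kJ/mol
  T = 324.5 K: K = (1.969, 0.549, 0.182), RR gives ψ = 0.201, H_out = 6.768 kJ/mol
Linear interpolation between T = 323.2 (H_out = 5.874) and T = 324.5 (H_out = 6.768) on hF = 6.26 gives T ≈ 323.8 K, at which ψ = 0.19.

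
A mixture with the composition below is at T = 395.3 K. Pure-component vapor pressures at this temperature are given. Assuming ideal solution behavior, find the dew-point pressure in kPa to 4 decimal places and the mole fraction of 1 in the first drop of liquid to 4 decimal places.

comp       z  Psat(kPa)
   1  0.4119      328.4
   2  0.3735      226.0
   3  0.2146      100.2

Pdew = 198.0734 kPa, x_1 = 0.2484

At the dew point ψ → 1, so Σzᵢ/Kᵢ = 1 with Kᵢ = Pᵢˢᵃᵗ/P ⇒ 1/P = Σzᵢ/Pᵢˢᵃᵗ.
1/P = 0.4119/328.4 + 0.3735/226.0 + 0.2146/100.2 = 0.0050486 ⇒ P = 198.0734 kPa
xᵢ = zᵢP/Pᵢˢᵃᵗ ⇒ x_1 = 0.4119·198.0734/328.4 = 0.2484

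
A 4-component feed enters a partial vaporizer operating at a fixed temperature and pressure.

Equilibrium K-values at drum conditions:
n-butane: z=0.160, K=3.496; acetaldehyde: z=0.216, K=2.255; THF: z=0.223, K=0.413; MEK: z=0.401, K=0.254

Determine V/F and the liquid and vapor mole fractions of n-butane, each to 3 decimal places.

V/F = 0.184, x_n-butane = 0.110, y_n-butane = 0.383

Material balance + equilibrium reduce to Σ zᵢ(Kᵢ−1)/(1+V/F(Kᵢ−1)) = 0.
g(0) = ΣzᵢKᵢ − 1 = 0.240 and g(1) = 1 − Σzᵢ/Kᵢ = -1.260, so a root lies in (0, 1).
Newton–Raphson from V/F = 0.52:
  V/F = 0.520: g = -0.3393, g' = -1.068 → V/F = 0.202
  V/F = 0.202: g = -0.0193, g' = -1.065 → V/F = 0.184
Converged at V/F = 0.184.
Compositions from xᵢ = zᵢ/(1+V/F(Kᵢ−1)), yᵢ = Kᵢxᵢ:
  n-butane: x = 0.110, y = 0.383
  acetaldehyde: x = 0.175, y = 0.396
  THF: x = 0.250, y = 0.103
  MEK: x = 0.465, y = 0.118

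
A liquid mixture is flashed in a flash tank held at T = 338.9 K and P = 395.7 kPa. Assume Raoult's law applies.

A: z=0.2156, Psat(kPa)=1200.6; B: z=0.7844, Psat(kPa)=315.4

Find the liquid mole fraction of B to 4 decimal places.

Raoult's law: Kᵢ = Pᵢˢᵃᵗ/P = Pᵢˢᵃᵗ/395.7.
  K_A = 1200.6/395.7 = 3.034117, K_B = 315.4/395.7 = 0.797068
Material balance + equilibrium reduce to Σ zᵢ(Kᵢ−1)/(1+V/F(Kᵢ−1)) = 0.
Check two-phase: ΣzᵢKᵢ = 1.2794 > 1 and Σzᵢ/Kᵢ = 1.0552 > 1, so g(0) = 0.2794 > 0 and g(1) = -0.0552 < 0.
Binary case is linear: z₁(K₁−1)(1+V/F(K₂−1)) + z₂(K₂−1)(1+V/F(K₁−1)) = 0
⇒ V/F = [z₁(K₁−1)+z₂(K₂−1)] / [−(K₁−1)(K₂−1)] = 0.27938/0.41279 = 0.6768
Compositions from xᵢ = zᵢ/(1+V/F(Kᵢ−1)), yᵢ = Kᵢxᵢ:
  A: x = 0.0907, y = 0.2752
  B: x = 0.9093, y = 0.7248

x_B = 0.9093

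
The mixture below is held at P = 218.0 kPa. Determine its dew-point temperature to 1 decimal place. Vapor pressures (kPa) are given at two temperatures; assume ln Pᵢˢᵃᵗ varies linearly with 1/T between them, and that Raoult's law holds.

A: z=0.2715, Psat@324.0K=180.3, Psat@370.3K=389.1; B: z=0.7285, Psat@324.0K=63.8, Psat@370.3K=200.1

T = 367.6 K

Dew-point temperature: Σzᵢ·P/Pᵢˢᵃᵗ(T) = 1. Interpolate ln Pᵢˢᵃᵗ = aᵢ + bᵢ/T.
  T = 324.0 K: ΣzᵢP/Pᵢˢᵃᵗ = 2.8175
  T = 370.3 K: ΣzᵢP/Pᵢˢᵃᵗ = 0.9458
  T = 347.1 K: ΣzᵢP/Pᵢˢᵃᵗ = 1.5727
  T = 358.7 K: ΣzᵢP/Pᵢˢᵃᵗ = 1.2090
  T = 364.5 K: ΣzᵢP/Pᵢˢᵃᵗ = 1.0671
  T = 367.4 K: ΣzᵢP/Pᵢˢᵃᵗ = 1.0041
Interpolating between 367.4 K and 370.3 K gives T ≈ 367.6 K.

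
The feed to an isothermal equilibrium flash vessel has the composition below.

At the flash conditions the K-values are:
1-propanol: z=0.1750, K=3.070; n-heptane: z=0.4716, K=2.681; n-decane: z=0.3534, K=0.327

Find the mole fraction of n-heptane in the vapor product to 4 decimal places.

y_n-heptane = 0.5544

Let ψ = V/F and solve Σ zᵢ(Kᵢ−1)/(1+ψ(Kᵢ−1)) = 0.
Check two-phase: ΣzᵢKᵢ = 1.9172 > 1 and Σzᵢ/Kᵢ = 1.3136 > 1, so g(0) = 0.9172 > 0 and g(1) = -0.3136 < 0.
Iterate (Newton) starting at ψ = 0.62:
  ψ = 0.6200: g = 0.13869, g' = -0.9347 → ψ = 0.7684
  ψ = 0.7684: g = -0.00677, g' = -1.0520 → ψ = 0.7619
Converged at ψ = 0.7619.
Compositions from xᵢ = zᵢ/(1+ψ(Kᵢ−1)), yᵢ = Kᵢxᵢ:
  1-propanol: x = 0.0679, y = 0.2085
  n-heptane: x = 0.2068, y = 0.5544
  n-decane: x = 0.7253, y = 0.2372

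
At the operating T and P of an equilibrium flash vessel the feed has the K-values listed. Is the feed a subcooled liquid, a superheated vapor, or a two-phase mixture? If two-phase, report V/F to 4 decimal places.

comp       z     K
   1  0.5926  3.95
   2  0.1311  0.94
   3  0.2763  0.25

two-phase, V/F = 0.7958

ΣzᵢKᵢ = 2.5331; Σzᵢ/Kᵢ = 1.3947.
Both exceed 1, so a two-phase solution exists.
Let ψ = V/F and solve Σ zᵢ(Kᵢ−1)/(1+ψ(Kᵢ−1)) = 0.
Newton iteration, ψ⁰ = 0.68:
  ψ = 0.6800: g = 0.15045, g' = -1.2185 → ψ = 0.8035
  ψ = 0.8035: g = -0.01101, g' = -1.4387 → ψ = 0.7958
Converged at ψ = 0.7958.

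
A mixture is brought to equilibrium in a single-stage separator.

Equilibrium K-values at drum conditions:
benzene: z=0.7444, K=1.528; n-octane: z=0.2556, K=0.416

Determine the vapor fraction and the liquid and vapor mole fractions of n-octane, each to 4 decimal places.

Rachford–Rice: g(ψ) = Σ zᵢ(Kᵢ−1)/(1+ψ(Kᵢ−1)) = 0.
Check two-phase: ΣzᵢKᵢ = 1.2438 > 1 and Σzᵢ/Kᵢ = 1.1016 > 1, so g(0) = 0.2438 > 0 and g(1) = -0.1016 < 0.
Binary case is linear: z₁(K₁−1)(1+ψ(K₂−1)) + z₂(K₂−1)(1+ψ(K₁−1)) = 0
⇒ ψ = [z₁(K₁−1)+z₂(K₂−1)] / [−(K₁−1)(K₂−1)] = 0.24377/0.30835 = 0.7906
Compositions from xᵢ = zᵢ/(1+ψ(Kᵢ−1)), yᵢ = Kᵢxᵢ:
  benzene: x = 0.5252, y = 0.8025
  n-octane: x = 0.4748, y = 0.1975

ψ = 0.7906, x_n-octane = 0.4748, y_n-octane = 0.1975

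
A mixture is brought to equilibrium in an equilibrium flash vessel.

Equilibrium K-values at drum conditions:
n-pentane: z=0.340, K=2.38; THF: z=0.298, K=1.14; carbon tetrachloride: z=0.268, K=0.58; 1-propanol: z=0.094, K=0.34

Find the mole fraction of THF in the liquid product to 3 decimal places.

x_THF = 0.271

Rachford–Rice: g(ψ) = Σ zᵢ(Kᵢ−1)/(1+ψ(Kᵢ−1)) = 0.
Feasibility: ΣzᵢKᵢ = 1.336, Σzᵢ/Kᵢ = 1.143 — both > 1, two phases present.
Newton iteration, ψ⁰ = 0.5:
  ψ = 0.500: g = 0.0815, g' = -0.399 → ψ = 0.704
  ψ = 0.704: g = 0.0001, g' = -0.410 → ψ = 0.705
Converged at ψ = 0.705.
Compositions from xᵢ = zᵢ/(1+ψ(Kᵢ−1)), yᵢ = Kᵢxᵢ:
  n-pentane: x = 0.172, y = 0.410
  THF: x = 0.271, y = 0.309
  carbon tetrachloride: x = 0.381, y = 0.221
  1-propanol: x = 0.176, y = 0.060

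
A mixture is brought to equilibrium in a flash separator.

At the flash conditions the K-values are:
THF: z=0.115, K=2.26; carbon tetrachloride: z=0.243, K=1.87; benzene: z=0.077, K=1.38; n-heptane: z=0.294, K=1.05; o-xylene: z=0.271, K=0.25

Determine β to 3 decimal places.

β = 0.405

Material balance + equilibrium reduce to Σ zᵢ(Kᵢ−1)/(1+β(Kᵢ−1)) = 0.
Feasibility: ΣzᵢKᵢ = 1.197, Σzᵢ/Kᵢ = 1.601 — both > 1, two phases present.
Newton–Raphson from β = 0.5:
  β = 0.500: g = -0.0501, g' = -0.557 → β = 0.410
  β = 0.410: g = -0.0025, g' = -0.506 → β = 0.405
Converged at β = 0.405.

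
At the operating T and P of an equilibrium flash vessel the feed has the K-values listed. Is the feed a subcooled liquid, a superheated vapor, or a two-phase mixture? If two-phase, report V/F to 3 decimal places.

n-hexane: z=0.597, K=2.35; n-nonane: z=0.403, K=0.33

ΣzᵢKᵢ = 1.536; Σzᵢ/Kᵢ = 1.475.
Both exceed 1, so a two-phase solution exists.
Material balance + equilibrium reduce to Σ zᵢ(Kᵢ−1)/(1+ψ(Kᵢ−1)) = 0.
Binary case is linear: z₁(K₁−1)(1+ψ(K₂−1)) + z₂(K₂−1)(1+ψ(K₁−1)) = 0
⇒ ψ = [z₁(K₁−1)+z₂(K₂−1)] / [−(K₁−1)(K₂−1)] = 0.5359/0.9045 = 0.593

two-phase, V/F = 0.593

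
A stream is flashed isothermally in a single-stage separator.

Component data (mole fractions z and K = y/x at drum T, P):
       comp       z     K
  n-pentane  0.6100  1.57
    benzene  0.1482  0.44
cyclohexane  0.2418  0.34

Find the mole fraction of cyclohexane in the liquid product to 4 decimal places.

Material balance + equilibrium reduce to Σ zᵢ(Kᵢ−1)/(1+ψ(Kᵢ−1)) = 0.
g(0) = ΣzᵢKᵢ − 1 = 0.1051 and g(1) = 1 − Σzᵢ/Kᵢ = -0.4365, so a root lies in (0, 1).
Newton–Raphson from ψ = 0.59:
  ψ = 0.5900: g = -0.12511, g' = -0.4972 → ψ = 0.3383
  ψ = 0.3383: g = -0.01638, g' = -0.3846 → ψ = 0.2958
  ψ = 0.2958: g = -0.00022, g' = -0.3745 → ψ = 0.2952
Converged at ψ = 0.2952.
Compositions from xᵢ = zᵢ/(1+ψ(Kᵢ−1)), yᵢ = Kᵢxᵢ:
  n-pentane: x = 0.5222, y = 0.8198
  benzene: x = 0.1775, y = 0.0781
  cyclohexane: x = 0.3003, y = 0.1021

x_cyclohexane = 0.3003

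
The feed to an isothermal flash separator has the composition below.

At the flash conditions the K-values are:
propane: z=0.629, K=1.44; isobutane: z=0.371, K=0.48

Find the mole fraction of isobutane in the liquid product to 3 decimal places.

x_isobutane = 0.458

Newton–Raphson from ψ = 0.5:
  ψ = 0.500: g = -0.0339, g' = -0.265 → ψ = 0.372
  ψ = 0.372: g = -0.0014, g' = -0.244 → ψ = 0.366
Converged at ψ = 0.366.
Compositions from xᵢ = zᵢ/(1+ψ(Kᵢ−1)), yᵢ = Kᵢxᵢ:
  propane: x = 0.542, y = 0.780
  isobutane: x = 0.458, y = 0.220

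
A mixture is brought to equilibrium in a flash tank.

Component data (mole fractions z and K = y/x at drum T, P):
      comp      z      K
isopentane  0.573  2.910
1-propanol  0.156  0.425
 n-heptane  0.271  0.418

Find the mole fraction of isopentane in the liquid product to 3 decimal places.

x_isopentane = 0.233

Material balance + equilibrium reduce to Σ zᵢ(Kᵢ−1)/(1+V/F(Kᵢ−1)) = 0.
Feasibility: ΣzᵢKᵢ = 1.847, Σzᵢ/Kᵢ = 1.212 — both > 1, two phases present.
Newton iteration, V/F⁰ = 0.5:
  V/F = 0.500: g = 0.2115, g' = -0.831 → V/F = 0.754
  V/F = 0.754: g = 0.0088, g' = -0.803 → V/F = 0.765
Converged at V/F = 0.765.
Compositions from xᵢ = zᵢ/(1+V/F(Kᵢ−1)), yᵢ = Kᵢxᵢ:
  isopentane: x = 0.233, y = 0.677
  1-propanol: x = 0.279, y = 0.118
  n-heptane: x = 0.489, y = 0.204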